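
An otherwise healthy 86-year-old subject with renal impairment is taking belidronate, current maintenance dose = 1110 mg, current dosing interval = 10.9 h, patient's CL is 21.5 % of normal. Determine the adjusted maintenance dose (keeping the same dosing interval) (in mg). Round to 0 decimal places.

239 mg

To keep the same average steady-state level, dosing rate must scale with clearance.
CL ratio = 21.5 / 100 = 0.2150
New dose (same interval) = 1110 × 0.2150 = 238.7 mg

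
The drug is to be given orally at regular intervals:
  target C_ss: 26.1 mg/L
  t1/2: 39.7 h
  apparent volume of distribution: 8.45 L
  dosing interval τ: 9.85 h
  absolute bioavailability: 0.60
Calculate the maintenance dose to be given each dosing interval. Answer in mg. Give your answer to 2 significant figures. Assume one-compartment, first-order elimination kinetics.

k = ln2 / t½ = 0.693147 / 39.7 = 0.01746 h⁻¹
CL = k × Vd = 0.01746 × 8.45 = 0.1475 L/h
At steady state, F × (Dose/τ) = Css × CL.
Dose = Css × CL × τ / F = 26.1 × 0.1475 × 9.85 / 0.60 = 63.20 mg

63 mg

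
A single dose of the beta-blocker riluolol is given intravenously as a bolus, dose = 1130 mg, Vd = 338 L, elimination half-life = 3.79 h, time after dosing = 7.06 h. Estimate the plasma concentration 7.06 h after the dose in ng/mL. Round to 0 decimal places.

919 ng/mL

C₀ = Dose / Vd = 1130 / 338 = 3.343 mg/L
k = ln2 / t½ = 0.693147 / 3.79 = 0.1829 h⁻¹
C = C₀ · e^(−k·t) = 3.343 × e^(−0.1829 × 7.06)
  = 3.343 × 0.2749 = 0.9190 mg/L
Convert: 0.9190 mg/L × 1000 = 919.0 ng/mL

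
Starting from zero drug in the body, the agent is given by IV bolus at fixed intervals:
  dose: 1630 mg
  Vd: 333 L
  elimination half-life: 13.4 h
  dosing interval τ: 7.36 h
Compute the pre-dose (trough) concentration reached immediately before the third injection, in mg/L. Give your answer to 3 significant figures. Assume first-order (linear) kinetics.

5.63 mg/L

C₀ per dose = Dose / Vd = 1630 / 333 = 4.895 mg/L
k = ln2 / t½ = 0.693147 / 13.4 = 0.05173 h⁻¹
Fraction remaining after one interval: r = e^(−kτ) = e^(−0.05173 × 7.36) = 0.6834
Before dose 3, 2 doses have been given (aged 1τ, 2τ).
C_trough = C₀ × (r + r²) = 4.895 × (0.6834 + 0.4670) = 5.631 mg/L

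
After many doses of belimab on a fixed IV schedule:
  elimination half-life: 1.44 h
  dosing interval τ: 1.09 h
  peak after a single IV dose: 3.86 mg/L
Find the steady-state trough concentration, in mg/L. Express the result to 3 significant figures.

5.59 mg/L

k = ln2 / t½ = 0.693147 / 1.44 = 0.4814 h⁻¹
e^(−kτ) = e^(−0.4814 × 1.09) = 0.5917
Accumulation ratio R = 1 / (1 − e^(−kτ)) = 1 / (1 − 0.5917) = 2.449
Steady-state trough = C₀ × R × e^(−kτ) = 3.86 × 2.449 × 0.5917 = 5.593 mg/L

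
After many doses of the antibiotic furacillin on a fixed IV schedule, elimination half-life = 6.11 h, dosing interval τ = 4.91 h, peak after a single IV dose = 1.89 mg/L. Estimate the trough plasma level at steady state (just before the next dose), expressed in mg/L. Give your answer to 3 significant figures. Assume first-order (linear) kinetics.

k = ln2 / t½ = 0.693147 / 6.11 = 0.1134 h⁻¹
e^(−kτ) = e^(−0.1134 × 4.91) = 0.5730
Accumulation ratio R = 1 / (1 − e^(−kτ)) = 1 / (1 − 0.5730) = 2.342
Steady-state trough = C₀ × R × e^(−kτ) = 1.89 × 2.342 × 0.5730 = 2.536 mg/L

2.54 mg/L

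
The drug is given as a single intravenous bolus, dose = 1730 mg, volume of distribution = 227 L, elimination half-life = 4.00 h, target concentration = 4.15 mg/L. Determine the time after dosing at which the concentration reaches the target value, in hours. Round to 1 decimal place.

C₀ = Dose / Vd = 1730 / 227 = 7.621 mg/L
k = ln2 / t½ = 0.693147 / 4.00 = 0.1733 h⁻¹
t = ln(C₀ / C) / k = ln(7.621 / 4.15) / 0.1733
  = ln(1.836) / 0.1733 = 0.6076 / 0.1733 = 3.506 h

3.5 h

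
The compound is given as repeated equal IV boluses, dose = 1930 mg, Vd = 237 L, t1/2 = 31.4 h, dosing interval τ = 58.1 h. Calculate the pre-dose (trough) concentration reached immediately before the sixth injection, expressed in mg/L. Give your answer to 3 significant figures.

C₀ per dose = Dose / Vd = 1930 / 237 = 8.143 mg/L
k = ln2 / t½ = 0.693147 / 31.4 = 0.02207 h⁻¹
Fraction remaining after one interval: r = e^(−kτ) = e^(−0.02207 × 58.1) = 0.2774
Before dose 6, 5 doses have been given (aged 1τ, 2τ, 3τ, 4τ, 5τ).
C_trough = C₀ × (r + r² + … + r^5) = C₀ × r(1−r^5)/(1−r)
        = 8.143 × 0.2774 × (1 − 0.001643) / (1 − 0.2774) = 3.121 mg/L

3.12 mg/L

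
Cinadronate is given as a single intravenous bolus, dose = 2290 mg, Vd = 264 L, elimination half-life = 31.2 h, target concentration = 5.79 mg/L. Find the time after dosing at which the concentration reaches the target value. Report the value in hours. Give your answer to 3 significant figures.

18.2 h

C₀ = Dose / Vd = 2290 / 264 = 8.674 mg/L
k = ln2 / t½ = 0.693147 / 31.2 = 0.02222 h⁻¹
t = ln(C₀ / C) / k = ln(8.674 / 5.79) / 0.02222
  = ln(1.498) / 0.02222 = 0.4041 / 0.02222 = 18.19 h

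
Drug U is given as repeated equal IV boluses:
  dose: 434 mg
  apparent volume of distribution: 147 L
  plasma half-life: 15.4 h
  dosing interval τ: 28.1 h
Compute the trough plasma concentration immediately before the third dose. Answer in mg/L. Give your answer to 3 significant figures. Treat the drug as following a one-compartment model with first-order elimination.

C₀ per dose = Dose / Vd = 434 / 147 = 2.952 mg/L
k = ln2 / t½ = 0.693147 / 15.4 = 0.04501 h⁻¹
Fraction remaining after one interval: r = e^(−kτ) = e^(−0.04501 × 28.1) = 0.2823
Before dose 3, 2 doses have been given (aged 1τ, 2τ).
C_trough = C₀ × (r + r²) = 2.952 × (0.2823 + 0.07969) = 1.069 mg/L

1.07 mg/L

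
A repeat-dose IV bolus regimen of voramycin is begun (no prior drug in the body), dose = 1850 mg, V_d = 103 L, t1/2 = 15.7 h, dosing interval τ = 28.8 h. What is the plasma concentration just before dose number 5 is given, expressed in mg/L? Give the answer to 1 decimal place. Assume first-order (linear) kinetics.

7.0 mg/L

C₀ per dose = Dose / Vd = 1850 / 103 = 17.96 mg/L
k = ln2 / t½ = 0.693147 / 15.7 = 0.04415 h⁻¹
Fraction remaining after one interval: r = e^(−kτ) = e^(−0.04415 × 28.8) = 0.2804
Before dose 5, 4 doses have been given (aged 1τ, 2τ, 3τ, 4τ).
C_trough = C₀ × (r + r² + … + r^4) = C₀ × r(1−r^4)/(1−r)
        = 17.96 × 0.2804 × (1 − 0.006182) / (1 − 0.2804) = 6.955 mg/L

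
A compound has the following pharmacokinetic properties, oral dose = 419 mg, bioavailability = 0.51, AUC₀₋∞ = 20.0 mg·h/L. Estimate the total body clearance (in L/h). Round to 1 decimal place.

10.7 L/h

CL = F·Dose / AUC = 0.51 × 419 / 20.0 = 10.68 L/h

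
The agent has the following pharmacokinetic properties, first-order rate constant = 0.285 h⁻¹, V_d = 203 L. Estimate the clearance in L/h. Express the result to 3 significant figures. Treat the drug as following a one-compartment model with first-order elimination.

57.9 L/h

CL = k × Vd = 0.285 × 203 = 57.86 L/h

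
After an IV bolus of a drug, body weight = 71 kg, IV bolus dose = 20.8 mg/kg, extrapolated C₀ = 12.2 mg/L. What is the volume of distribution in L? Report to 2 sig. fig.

Dose = 20.8 × 71 = 1477 mg
Vd = Dose / C₀ = 1477 / 12.2 = 121.1 L

120 L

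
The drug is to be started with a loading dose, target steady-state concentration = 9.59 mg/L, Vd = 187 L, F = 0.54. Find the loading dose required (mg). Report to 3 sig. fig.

3320 mg

LD = Css × Vd / F = 9.59 × 187 / 0.54 = 3321 mg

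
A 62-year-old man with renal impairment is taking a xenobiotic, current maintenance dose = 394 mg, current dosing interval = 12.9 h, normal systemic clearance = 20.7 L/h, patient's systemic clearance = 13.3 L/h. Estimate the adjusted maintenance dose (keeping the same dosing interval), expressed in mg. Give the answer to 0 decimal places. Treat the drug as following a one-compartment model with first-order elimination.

To keep the same average steady-state level, dosing rate must scale with clearance.
CL ratio = 13.3 / 20.7 = 0.6425
New dose (same interval) = 394 × 0.6425 = 253.1 mg

253 mg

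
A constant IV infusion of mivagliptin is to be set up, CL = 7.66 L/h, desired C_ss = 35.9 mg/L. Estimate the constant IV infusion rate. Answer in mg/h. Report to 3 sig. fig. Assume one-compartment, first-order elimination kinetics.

At steady state, infusion rate R₀ = Css × CL = 35.9 × 7.660 = 275.0 mg/h

275 mg/h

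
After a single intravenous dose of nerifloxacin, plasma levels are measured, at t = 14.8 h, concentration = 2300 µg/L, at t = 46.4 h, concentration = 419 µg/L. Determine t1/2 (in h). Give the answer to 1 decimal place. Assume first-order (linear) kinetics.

12.9 h

k = ln(C₁/C₂) / (t₂ − t₁) = ln(2300/419) / (46.4 − 14.8)
  = 1.703 / 31.60 = 0.05389 h⁻¹
t½ = ln2 / k = 0.693147 / 0.05389 = 12.86 h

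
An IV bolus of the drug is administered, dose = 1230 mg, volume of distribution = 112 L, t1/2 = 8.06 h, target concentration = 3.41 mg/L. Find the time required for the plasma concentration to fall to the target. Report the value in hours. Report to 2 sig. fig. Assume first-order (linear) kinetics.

C₀ = Dose / Vd = 1230 / 112 = 10.98 mg/L
k = ln2 / t½ = 0.693147 / 8.06 = 0.08600 h⁻¹
t = ln(C₀ / C) / k = ln(10.98 / 3.41) / 0.08600
  = ln(3.220) / 0.08600 = 1.169 / 0.08600 = 13.59 h

14 h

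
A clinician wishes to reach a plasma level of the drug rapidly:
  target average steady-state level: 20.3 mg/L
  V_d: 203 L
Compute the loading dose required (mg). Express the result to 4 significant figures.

4121 mg

LD = Css × Vd = 20.3 × 203 = 4121 mg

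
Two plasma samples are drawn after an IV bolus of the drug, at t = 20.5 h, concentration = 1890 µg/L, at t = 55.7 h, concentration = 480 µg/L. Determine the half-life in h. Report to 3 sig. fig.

17.8 h

k = ln(C₁/C₂) / (t₂ − t₁) = ln(1890/480) / (55.7 − 20.5)
  = 1.371 / 35.20 = 0.03895 h⁻¹
t½ = ln2 / k = 0.693147 / 0.03895 = 17.80 h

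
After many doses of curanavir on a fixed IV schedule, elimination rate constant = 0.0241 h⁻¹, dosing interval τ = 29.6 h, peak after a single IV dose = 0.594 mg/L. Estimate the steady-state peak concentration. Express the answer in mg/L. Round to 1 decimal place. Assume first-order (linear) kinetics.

e^(−kτ) = e^(−0.02410 × 29.6) = 0.4900
Accumulation ratio R = 1 / (1 − e^(−kτ)) = 1 / (1 − 0.4900) = 1.961
Steady-state peak = C₀ × R = 0.594 × 1.961 = 1.165 mg/L

1.2 mg/L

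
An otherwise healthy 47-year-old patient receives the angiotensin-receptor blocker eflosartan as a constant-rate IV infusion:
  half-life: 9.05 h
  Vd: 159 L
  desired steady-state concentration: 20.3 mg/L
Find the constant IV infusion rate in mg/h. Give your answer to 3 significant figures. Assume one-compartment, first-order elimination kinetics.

k = ln2 / t½ = 0.693147 / 9.05 = 0.07659 h⁻¹
CL = k × Vd = 0.07659 × 159 = 12.18 L/h
At steady state, infusion rate R₀ = Css × CL = 20.3 × 12.18 = 247.3 mg/h

247 mg/h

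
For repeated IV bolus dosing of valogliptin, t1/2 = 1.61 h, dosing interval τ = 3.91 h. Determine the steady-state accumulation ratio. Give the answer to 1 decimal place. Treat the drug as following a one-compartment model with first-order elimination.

1.2

k = ln2 / t½ = 0.693147 / 1.61 = 0.4305 h⁻¹
e^(−kτ) = e^(−0.4305 × 3.91) = 0.1858
Accumulation ratio R = 1 / (1 − e^(−kτ)) = 1 / (1 − 0.1858) = 1.228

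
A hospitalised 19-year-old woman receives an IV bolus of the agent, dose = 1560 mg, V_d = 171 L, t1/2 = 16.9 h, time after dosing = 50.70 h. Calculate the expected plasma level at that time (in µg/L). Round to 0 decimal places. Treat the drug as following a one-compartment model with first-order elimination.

1140 µg/L

C₀ = Dose / Vd = 1560 / 171 = 9.123 mg/L
k = ln2 / t½ = 0.693147 / 16.9 = 0.04101 h⁻¹
t / t½ = 50.70 / 16.9 = 3 half-lives
C = C₀ × (1/2)^3 = 9.123 × 0.1250 = 1.140 mg/L
Convert: 1.140 mg/L × 1000 = 1140 µg/L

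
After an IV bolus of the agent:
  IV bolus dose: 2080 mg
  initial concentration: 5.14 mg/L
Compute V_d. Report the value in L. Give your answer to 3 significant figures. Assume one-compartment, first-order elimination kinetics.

405 L

Vd = Dose / C₀ = 2080 / 5.14 = 404.7 L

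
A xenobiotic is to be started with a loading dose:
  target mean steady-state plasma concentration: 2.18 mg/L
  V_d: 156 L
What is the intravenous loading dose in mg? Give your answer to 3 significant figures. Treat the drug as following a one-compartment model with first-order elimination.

340 mg

LD = Css × Vd = 2.18 × 156 = 340.1 mg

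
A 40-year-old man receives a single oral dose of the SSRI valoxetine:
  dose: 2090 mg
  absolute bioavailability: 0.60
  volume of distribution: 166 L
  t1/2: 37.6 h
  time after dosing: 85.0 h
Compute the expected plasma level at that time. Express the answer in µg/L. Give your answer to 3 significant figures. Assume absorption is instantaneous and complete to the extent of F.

1580 µg/L

Amount reaching circulation = F × Dose = 0.60 × 2090 = 1254 mg
C₀ = F·Dose / Vd = 1254 / 166 = 7.554 mg/L
k = ln2 / t½ = 0.693147 / 37.6 = 0.01843 h⁻¹
C = C₀ · e^(−k·t) = 7.554 × e^(−0.01843 × 85.0)
  = 7.554 × 0.2088 = 1.577 mg/L
Convert: 1.577 mg/L × 1000 = 1577 µg/L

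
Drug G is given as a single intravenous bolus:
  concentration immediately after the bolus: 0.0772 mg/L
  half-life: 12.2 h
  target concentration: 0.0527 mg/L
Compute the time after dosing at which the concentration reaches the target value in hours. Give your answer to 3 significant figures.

6.72 h

k = ln2 / t½ = 0.693147 / 12.2 = 0.05682 h⁻¹
t = ln(C₀ / C) / k = ln(0.07720 / 0.0527) / 0.05682
  = ln(1.465) / 0.05682 = 0.3819 / 0.05682 = 6.721 h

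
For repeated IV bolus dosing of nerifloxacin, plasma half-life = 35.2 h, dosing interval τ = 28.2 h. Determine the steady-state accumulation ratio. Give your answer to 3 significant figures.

k = ln2 / t½ = 0.693147 / 35.2 = 0.01969 h⁻¹
e^(−kτ) = e^(−0.01969 × 28.2) = 0.5739
Accumulation ratio R = 1 / (1 − e^(−kτ)) = 1 / (1 − 0.5739) = 2.347

2.35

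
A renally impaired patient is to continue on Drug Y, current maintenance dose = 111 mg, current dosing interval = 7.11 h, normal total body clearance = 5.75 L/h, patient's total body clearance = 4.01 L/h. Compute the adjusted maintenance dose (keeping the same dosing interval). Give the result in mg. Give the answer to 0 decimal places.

To keep the same average steady-state level, dosing rate must scale with clearance.
CL ratio = 4.01 / 5.75 = 0.6974
New dose (same interval) = 111 × 0.6974 = 77.41 mg

77 mg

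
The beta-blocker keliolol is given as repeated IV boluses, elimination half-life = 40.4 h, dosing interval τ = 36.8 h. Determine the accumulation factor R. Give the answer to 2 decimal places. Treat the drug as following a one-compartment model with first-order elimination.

k = ln2 / t½ = 0.693147 / 40.4 = 0.01716 h⁻¹
e^(−kτ) = e^(−0.01716 × 36.8) = 0.5318
Accumulation ratio R = 1 / (1 − e^(−kτ)) = 1 / (1 − 0.5318) = 2.136

2.14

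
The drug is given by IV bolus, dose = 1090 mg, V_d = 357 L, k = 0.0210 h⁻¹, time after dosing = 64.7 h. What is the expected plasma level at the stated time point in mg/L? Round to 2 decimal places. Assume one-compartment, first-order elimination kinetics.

C₀ = Dose / Vd = 1090 / 357 = 3.053 mg/L
C = C₀ · e^(−k·t) = 3.053 × e^(−0.02100 × 64.7)
  = 3.053 × 0.2570 = 0.7846 mg/L

0.78 mg/L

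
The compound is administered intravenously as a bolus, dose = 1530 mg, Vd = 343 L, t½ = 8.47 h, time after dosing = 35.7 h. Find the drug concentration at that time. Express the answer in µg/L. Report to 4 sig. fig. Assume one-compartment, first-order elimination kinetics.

240.2 µg/L

C₀ = Dose / Vd = 1530 / 343 = 4.461 mg/L
k = ln2 / t½ = 0.693147 / 8.47 = 0.08184 h⁻¹
C = C₀ · e^(−k·t) = 4.461 × e^(−0.08184 × 35.7)
  = 4.461 × 0.05384 = 0.2402 mg/L
Convert: 0.2402 mg/L × 1000 = 240.2 µg/L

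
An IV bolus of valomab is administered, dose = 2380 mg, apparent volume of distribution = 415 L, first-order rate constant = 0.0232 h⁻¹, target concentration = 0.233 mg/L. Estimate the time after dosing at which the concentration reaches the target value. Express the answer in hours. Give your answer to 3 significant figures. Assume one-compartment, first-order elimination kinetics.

C₀ = Dose / Vd = 2380 / 415 = 5.735 mg/L
t = ln(C₀ / C) / k = ln(5.735 / 0.233) / 0.02320
  = ln(24.61) / 0.02320 = 3.203 / 0.02320 = 138.1 h

138 h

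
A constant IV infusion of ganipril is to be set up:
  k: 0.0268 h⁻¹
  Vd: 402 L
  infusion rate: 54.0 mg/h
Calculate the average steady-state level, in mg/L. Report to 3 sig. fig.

CL = k × Vd = 0.02680 × 402 = 10.77 L/h
At steady state Css = R₀ / CL = 54.0 / 10.77 = 5.014 mg/L

5.01 mg/L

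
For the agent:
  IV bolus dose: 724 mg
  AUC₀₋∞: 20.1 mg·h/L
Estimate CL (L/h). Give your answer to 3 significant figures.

36.0 L/h

CL = Dose / AUC = 724 / 20.1 = 36.02 L/h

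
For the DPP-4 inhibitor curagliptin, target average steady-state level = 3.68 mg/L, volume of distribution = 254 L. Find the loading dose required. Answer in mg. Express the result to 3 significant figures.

935 mg

LD = Css × Vd = 3.68 × 254 = 934.7 mg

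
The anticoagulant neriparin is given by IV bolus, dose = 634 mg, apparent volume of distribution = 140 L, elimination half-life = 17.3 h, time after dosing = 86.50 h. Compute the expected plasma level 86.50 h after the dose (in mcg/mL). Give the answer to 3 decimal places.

0.142 mcg/mL

C₀ = Dose / Vd = 634.0 / 140 = 4.529 mg/L
k = ln2 / t½ = 0.693147 / 17.3 = 0.04007 h⁻¹
t / t½ = 86.50 / 17.3 = 5 half-lives
C = C₀ × (1/2)^5 = 4.529 × 0.03125 = 0.1415 mg/L
(0.1415 mg/L = 0.1415 mcg/mL)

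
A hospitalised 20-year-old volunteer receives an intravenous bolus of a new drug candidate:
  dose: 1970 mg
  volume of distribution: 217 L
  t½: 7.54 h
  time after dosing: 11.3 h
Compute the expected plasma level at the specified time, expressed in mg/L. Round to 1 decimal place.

3.2 mg/L

C₀ = Dose / Vd = 1970 / 217 = 9.078 mg/L
k = ln2 / t½ = 0.693147 / 7.54 = 0.09193 h⁻¹
C = C₀ · e^(−k·t) = 9.078 × e^(−0.09193 × 11.3)
  = 9.078 × 0.3539 = 3.213 mg/L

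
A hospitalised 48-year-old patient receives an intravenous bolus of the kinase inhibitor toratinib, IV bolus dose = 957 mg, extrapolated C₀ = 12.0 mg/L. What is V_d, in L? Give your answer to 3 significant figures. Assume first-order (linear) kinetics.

79.8 L

Vd = Dose / C₀ = 957.0 / 12.0 = 79.75 L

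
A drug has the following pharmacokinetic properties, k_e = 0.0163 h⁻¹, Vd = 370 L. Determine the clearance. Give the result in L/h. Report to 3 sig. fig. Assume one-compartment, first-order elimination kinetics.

6.03 L/h

CL = k × Vd = 0.0163 × 370 = 6.031 L/h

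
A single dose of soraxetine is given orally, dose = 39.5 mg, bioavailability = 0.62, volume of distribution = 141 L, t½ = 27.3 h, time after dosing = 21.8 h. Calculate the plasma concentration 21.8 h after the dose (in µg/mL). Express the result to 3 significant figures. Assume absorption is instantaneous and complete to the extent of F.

Amount reaching circulation = F × Dose = 0.62 × 39.50 = 24.49 mg
C₀ = F·Dose / Vd = 24.49 / 141 = 0.1737 mg/L
k = ln2 / t½ = 0.693147 / 27.3 = 0.02539 h⁻¹
C = C₀ · e^(−k·t) = 0.1737 × e^(−0.02539 × 21.8)
  = 0.1737 × 0.5749 = 0.09986 mg/L
(0.09986 mg/L = 0.09986 µg/mL)

0.0999 µg/mL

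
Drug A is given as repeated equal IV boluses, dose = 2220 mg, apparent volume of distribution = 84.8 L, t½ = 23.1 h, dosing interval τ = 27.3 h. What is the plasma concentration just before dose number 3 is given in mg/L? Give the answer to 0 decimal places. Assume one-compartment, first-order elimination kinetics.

C₀ per dose = Dose / Vd = 2220 / 84.8 = 26.18 mg/L
k = ln2 / t½ = 0.693147 / 23.1 = 0.03001 h⁻¹
Fraction remaining after one interval: r = e^(−kτ) = e^(−0.03001 × 27.3) = 0.4408
Before dose 3, 2 doses have been given (aged 1τ, 2τ).
C_trough = C₀ × (r + r²) = 26.18 × (0.4408 + 0.1943) = 16.63 mg/L

17 mg/L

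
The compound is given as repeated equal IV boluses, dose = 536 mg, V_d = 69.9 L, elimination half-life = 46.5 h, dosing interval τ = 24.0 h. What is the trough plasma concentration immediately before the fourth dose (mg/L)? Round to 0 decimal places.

C₀ per dose = Dose / Vd = 536 / 69.9 = 7.668 mg/L
k = ln2 / t½ = 0.693147 / 46.5 = 0.01491 h⁻¹
Fraction remaining after one interval: r = e^(−kτ) = e^(−0.01491 × 24.0) = 0.6992
Before dose 4, 3 doses have been given (aged 1τ, 2τ, 3τ).
C_trough = C₀ × (r + r² + … + r^3) = C₀ × r(1−r^3)/(1−r)
        = 7.668 × 0.6992 × (1 − 0.3418) / (1 − 0.6992) = 11.73 mg/L

12 mg/L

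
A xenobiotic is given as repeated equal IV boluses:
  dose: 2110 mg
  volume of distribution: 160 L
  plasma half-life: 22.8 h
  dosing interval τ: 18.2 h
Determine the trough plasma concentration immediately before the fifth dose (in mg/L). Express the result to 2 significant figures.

C₀ per dose = Dose / Vd = 2110 / 160 = 13.19 mg/L
k = ln2 / t½ = 0.693147 / 22.8 = 0.03040 h⁻¹
Fraction remaining after one interval: r = e^(−kτ) = e^(−0.03040 × 18.2) = 0.5751
Before dose 5, 4 doses have been given (aged 1τ, 2τ, 3τ, 4τ).
C_trough = C₀ × (r + r² + … + r^4) = C₀ × r(1−r^4)/(1−r)
        = 13.19 × 0.5751 × (1 − 0.1094) / (1 − 0.5751) = 15.90 mg/L

16 mg/L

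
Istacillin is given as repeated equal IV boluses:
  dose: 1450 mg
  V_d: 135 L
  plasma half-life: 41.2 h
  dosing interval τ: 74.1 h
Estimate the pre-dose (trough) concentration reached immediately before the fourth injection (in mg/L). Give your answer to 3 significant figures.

C₀ per dose = Dose / Vd = 1450 / 135 = 10.74 mg/L
k = ln2 / t½ = 0.693147 / 41.2 = 0.01682 h⁻¹
Fraction remaining after one interval: r = e^(−kτ) = e^(−0.01682 × 74.1) = 0.2875
Before dose 4, 3 doses have been given (aged 1τ, 2τ, 3τ).
C_trough = C₀ × (r + r² + … + r^3) = C₀ × r(1−r^3)/(1−r)
        = 10.74 × 0.2875 × (1 − 0.02376) / (1 − 0.2875) = 4.231 mg/L

4.23 mg/L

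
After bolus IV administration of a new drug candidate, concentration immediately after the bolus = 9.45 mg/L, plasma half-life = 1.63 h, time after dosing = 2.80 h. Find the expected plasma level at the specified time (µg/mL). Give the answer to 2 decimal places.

2.87 µg/mL

k = ln2 / t½ = 0.693147 / 1.63 = 0.4252 h⁻¹
C = C₀ · e^(−k·t) = 9.450 × e^(−0.4252 × 2.80)
  = 9.450 × 0.3041 = 2.874 mg/L
(2.874 mg/L = 2.874 µg/mL)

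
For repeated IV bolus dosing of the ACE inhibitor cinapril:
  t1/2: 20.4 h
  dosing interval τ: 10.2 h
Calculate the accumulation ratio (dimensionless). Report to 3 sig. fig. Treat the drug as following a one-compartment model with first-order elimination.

k = ln2 / t½ = 0.693147 / 20.4 = 0.03398 h⁻¹
e^(−kτ) = e^(−0.03398 × 10.2) = 0.7071
Accumulation ratio R = 1 / (1 − e^(−kτ)) = 1 / (1 − 0.7071) = 3.414

3.41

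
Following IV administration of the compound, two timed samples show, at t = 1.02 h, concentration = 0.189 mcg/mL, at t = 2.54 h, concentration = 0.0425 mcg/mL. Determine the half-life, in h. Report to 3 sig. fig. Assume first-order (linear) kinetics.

k = ln(C₁/C₂) / (t₂ − t₁) = ln(0.189/0.0425) / (2.54 − 1.02)
  = 1.492 / 1.520 = 0.9816 h⁻¹
t½ = ln2 / k = 0.693147 / 0.9816 = 0.7061 h

0.706 h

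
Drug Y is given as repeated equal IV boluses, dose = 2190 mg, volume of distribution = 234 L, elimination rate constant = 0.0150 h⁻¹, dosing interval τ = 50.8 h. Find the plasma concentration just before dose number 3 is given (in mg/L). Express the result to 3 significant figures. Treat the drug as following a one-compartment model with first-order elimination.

C₀ per dose = Dose / Vd = 2190 / 234 = 9.359 mg/L
Fraction remaining after one interval: r = e^(−kτ) = e^(−0.01500 × 50.8) = 0.4667
Before dose 3, 2 doses have been given (aged 1τ, 2τ).
C_trough = C₀ × (r + r²) = 9.359 × (0.4667 + 0.2178) = 6.406 mg/L

6.41 mg/L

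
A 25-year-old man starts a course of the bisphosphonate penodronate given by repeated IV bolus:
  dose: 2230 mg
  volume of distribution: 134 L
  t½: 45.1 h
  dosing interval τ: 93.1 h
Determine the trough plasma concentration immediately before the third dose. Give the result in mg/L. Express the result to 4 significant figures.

4.930 mg/L

C₀ per dose = Dose / Vd = 2230 / 134 = 16.64 mg/L
k = ln2 / t½ = 0.693147 / 45.1 = 0.01537 h⁻¹
Fraction remaining after one interval: r = e^(−kτ) = e^(−0.01537 × 93.1) = 0.2391
Before dose 3, 2 doses have been given (aged 1τ, 2τ).
C_trough = C₀ × (r + r²) = 16.64 × (0.2391 + 0.05717) = 4.930 mg/L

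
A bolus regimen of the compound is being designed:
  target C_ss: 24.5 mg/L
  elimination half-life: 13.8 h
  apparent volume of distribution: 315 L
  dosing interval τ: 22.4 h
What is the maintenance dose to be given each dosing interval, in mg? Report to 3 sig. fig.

8680 mg

k = ln2 / t½ = 0.693147 / 13.8 = 0.05023 h⁻¹
CL = k × Vd = 0.05023 × 315 = 15.82 L/h
At steady state, Dose/τ = Css × CL.
Dose = Css × CL × τ = 24.5 × 15.82 × 22.4 = 8682 mg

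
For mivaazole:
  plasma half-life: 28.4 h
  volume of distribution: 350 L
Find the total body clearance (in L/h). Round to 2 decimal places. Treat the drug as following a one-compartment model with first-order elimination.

8.54 L/h

k = ln2 / t½ = 0.693147 / 28.4 = 0.02441 h⁻¹
CL = k × Vd = 0.02441 × 350 = 8.544 L/h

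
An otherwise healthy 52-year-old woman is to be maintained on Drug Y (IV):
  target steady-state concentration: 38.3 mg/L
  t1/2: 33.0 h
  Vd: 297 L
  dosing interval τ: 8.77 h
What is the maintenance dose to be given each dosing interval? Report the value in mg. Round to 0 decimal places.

k = ln2 / t½ = 0.693147 / 33.0 = 0.02100 h⁻¹
CL = k × Vd = 0.02100 × 297 = 6.237 L/h
At steady state, Dose/τ = Css × CL.
Dose = Css × CL × τ = 38.3 × 6.237 × 8.77 = 2095 mg

2095 mg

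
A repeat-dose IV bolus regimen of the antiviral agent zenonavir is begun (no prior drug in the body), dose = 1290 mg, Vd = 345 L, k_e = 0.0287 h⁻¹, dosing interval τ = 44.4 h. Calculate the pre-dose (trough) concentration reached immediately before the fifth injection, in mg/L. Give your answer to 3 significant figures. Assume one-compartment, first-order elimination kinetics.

C₀ per dose = Dose / Vd = 1290 / 345 = 3.739 mg/L
Fraction remaining after one interval: r = e^(−kτ) = e^(−0.02870 × 44.4) = 0.2796
Before dose 5, 4 doses have been given (aged 1τ, 2τ, 3τ, 4τ).
C_trough = C₀ × (r + r² + … + r^4) = C₀ × r(1−r^4)/(1−r)
        = 3.739 × 0.2796 × (1 − 0.006112) / (1 − 0.2796) = 1.442 mg/L

1.44 mg/L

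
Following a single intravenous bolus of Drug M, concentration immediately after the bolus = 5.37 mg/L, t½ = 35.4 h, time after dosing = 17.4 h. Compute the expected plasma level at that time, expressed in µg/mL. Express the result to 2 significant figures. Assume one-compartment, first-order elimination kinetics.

3.8 µg/mL

k = ln2 / t½ = 0.693147 / 35.4 = 0.01958 h⁻¹
C = C₀ · e^(−k·t) = 5.370 × e^(−0.01958 × 17.4)
  = 5.370 × 0.7113 = 3.820 mg/L
(3.820 mg/L = 3.820 µg/mL)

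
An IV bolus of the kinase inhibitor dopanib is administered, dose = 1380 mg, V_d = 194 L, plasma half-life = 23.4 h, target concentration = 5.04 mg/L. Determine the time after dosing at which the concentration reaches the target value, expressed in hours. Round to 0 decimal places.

C₀ = Dose / Vd = 1380 / 194 = 7.113 mg/L
k = ln2 / t½ = 0.693147 / 23.4 = 0.02962 h⁻¹
t = ln(C₀ / C) / k = ln(7.113 / 5.04) / 0.02962
  = ln(1.411) / 0.02962 = 0.3443 / 0.02962 = 11.62 h

12 h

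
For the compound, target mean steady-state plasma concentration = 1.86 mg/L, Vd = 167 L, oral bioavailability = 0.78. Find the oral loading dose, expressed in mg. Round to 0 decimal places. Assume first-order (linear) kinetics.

398 mg

LD = Css × Vd / F = 1.86 × 167 / 0.78 = 398.2 mg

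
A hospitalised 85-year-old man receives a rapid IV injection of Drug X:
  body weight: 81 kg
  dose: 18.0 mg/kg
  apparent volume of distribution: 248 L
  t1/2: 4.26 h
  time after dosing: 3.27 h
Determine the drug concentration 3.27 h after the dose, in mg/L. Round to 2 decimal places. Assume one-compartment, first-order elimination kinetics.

3.45 mg/L

Total dose = 18.0 × 81 = 1458 mg
C₀ = Dose / Vd = 1458 / 248 = 5.879 mg/L
k = ln2 / t½ = 0.693147 / 4.26 = 0.1627 h⁻¹
C = C₀ · e^(−k·t) = 5.879 × e^(−0.1627 × 3.27)
  = 5.879 × 0.5874 = 3.453 mg/L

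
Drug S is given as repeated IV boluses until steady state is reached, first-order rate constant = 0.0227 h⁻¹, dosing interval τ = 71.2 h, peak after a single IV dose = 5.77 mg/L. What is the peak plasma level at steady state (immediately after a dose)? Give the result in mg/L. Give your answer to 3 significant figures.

7.20 mg/L

e^(−kτ) = e^(−0.02270 × 71.2) = 0.1986
Accumulation ratio R = 1 / (1 − e^(−kτ)) = 1 / (1 − 0.1986) = 1.248
Steady-state peak = C₀ × R = 5.77 × 1.248 = 7.201 mg/L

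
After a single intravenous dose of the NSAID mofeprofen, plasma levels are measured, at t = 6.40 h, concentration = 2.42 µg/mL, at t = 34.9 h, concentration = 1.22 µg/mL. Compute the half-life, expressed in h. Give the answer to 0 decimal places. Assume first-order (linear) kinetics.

29 h

k = ln(C₁/C₂) / (t₂ − t₁) = ln(2.42/1.22) / (34.9 − 6.40)
  = 0.6849 / 28.50 = 0.02403 h⁻¹
t½ = ln2 / k = 0.693147 / 0.02403 = 28.85 h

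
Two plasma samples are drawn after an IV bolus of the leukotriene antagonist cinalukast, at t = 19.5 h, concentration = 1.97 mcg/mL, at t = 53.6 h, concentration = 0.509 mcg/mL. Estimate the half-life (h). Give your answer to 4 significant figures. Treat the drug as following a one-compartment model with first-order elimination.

k = ln(C₁/C₂) / (t₂ − t₁) = ln(1.97/0.509) / (53.6 − 19.5)
  = 1.353 / 34.10 = 0.03968 h⁻¹
t½ = ln2 / k = 0.693147 / 0.03968 = 17.47 h

17.47 h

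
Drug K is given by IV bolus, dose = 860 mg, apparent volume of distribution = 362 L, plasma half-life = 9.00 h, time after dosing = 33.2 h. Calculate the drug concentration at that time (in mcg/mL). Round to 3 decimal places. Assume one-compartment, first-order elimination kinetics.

C₀ = Dose / Vd = 860.0 / 362 = 2.376 mg/L
k = ln2 / t½ = 0.693147 / 9.00 = 0.07702 h⁻¹
C = C₀ · e^(−k·t) = 2.376 × e^(−0.07702 × 33.2)
  = 2.376 × 0.07753 = 0.1842 mg/L
(0.1842 mg/L = 0.1842 mcg/mL)

0.184 mcg/mL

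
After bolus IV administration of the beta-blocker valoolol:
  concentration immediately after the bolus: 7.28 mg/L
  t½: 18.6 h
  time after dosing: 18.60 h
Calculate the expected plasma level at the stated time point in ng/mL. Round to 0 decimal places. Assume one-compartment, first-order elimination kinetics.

3640 ng/mL

k = ln2 / t½ = 0.693147 / 18.6 = 0.03727 h⁻¹
t / t½ = 18.60 / 18.6 = 1 half-lives
C = C₀ × (1/2)^1 = 7.280 × 0.5000 = 3.640 mg/L
Convert: 3.640 mg/L × 1000 = 3640 ng/mL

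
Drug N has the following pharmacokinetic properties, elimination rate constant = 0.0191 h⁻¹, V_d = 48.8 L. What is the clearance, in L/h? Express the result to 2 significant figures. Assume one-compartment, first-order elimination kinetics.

0.93 L/h

CL = k × Vd = 0.0191 × 48.8 = 0.9321 L/h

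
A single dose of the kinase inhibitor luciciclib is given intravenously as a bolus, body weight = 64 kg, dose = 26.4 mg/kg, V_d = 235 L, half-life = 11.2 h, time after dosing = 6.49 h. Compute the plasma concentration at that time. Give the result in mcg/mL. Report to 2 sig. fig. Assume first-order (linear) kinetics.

4.8 mcg/mL

Total dose = 26.4 × 64 = 1690 mg
C₀ = Dose / Vd = 1690 / 235 = 7.191 mg/L
k = ln2 / t½ = 0.693147 / 11.2 = 0.06189 h⁻¹
C = C₀ · e^(−k·t) = 7.191 × e^(−0.06189 × 6.49)
  = 7.191 × 0.6692 = 4.812 mg/L
(4.812 mg/L = 4.812 mcg/mL)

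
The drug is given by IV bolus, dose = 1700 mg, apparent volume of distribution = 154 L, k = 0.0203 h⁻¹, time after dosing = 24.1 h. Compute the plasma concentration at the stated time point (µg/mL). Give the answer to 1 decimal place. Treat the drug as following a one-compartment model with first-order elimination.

6.8 µg/mL

C₀ = Dose / Vd = 1700 / 154 = 11.04 mg/L
C = C₀ · e^(−k·t) = 11.04 × e^(−0.02030 × 24.1)
  = 11.04 × 0.6131 = 6.769 mg/L
(6.769 mg/L = 6.769 µg/mL)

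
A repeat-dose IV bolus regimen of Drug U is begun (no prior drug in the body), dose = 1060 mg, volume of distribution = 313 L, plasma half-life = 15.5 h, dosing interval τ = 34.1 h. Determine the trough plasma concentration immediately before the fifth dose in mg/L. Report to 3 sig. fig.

0.940 mg/L

C₀ per dose = Dose / Vd = 1060 / 313 = 3.387 mg/L
k = ln2 / t½ = 0.693147 / 15.5 = 0.04472 h⁻¹
Fraction remaining after one interval: r = e^(−kτ) = e^(−0.04472 × 34.1) = 0.2176
Before dose 5, 4 doses have been given (aged 1τ, 2τ, 3τ, 4τ).
C_trough = C₀ × (r + r² + … + r^4) = C₀ × r(1−r^4)/(1−r)
        = 3.387 × 0.2176 × (1 − 0.002242) / (1 − 0.2176) = 0.9399 mg/L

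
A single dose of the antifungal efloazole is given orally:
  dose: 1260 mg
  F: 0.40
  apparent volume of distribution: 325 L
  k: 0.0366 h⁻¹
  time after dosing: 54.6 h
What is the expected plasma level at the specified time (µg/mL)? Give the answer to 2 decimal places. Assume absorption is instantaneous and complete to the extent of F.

Amount reaching circulation = F × Dose = 0.40 × 1260 = 504.0 mg
C₀ = F·Dose / Vd = 504.0 / 325 = 1.551 mg/L
C = C₀ · e^(−k·t) = 1.551 × e^(−0.03660 × 54.6)
  = 1.551 × 0.1356 = 0.2103 mg/L
(0.2103 mg/L = 0.2103 µg/mL)

0.21 µg/mL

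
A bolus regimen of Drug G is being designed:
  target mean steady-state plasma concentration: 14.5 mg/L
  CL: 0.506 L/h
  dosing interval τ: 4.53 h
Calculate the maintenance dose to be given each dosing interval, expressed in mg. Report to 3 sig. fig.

At steady state, Dose/τ = Css × CL.
Dose = Css × CL × τ = 14.5 × 0.5060 × 4.53 = 33.24 mg

33.2 mg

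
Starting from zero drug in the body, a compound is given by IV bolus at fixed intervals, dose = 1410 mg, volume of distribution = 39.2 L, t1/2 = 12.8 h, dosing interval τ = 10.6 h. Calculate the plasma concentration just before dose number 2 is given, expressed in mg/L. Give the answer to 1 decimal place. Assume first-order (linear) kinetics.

C₀ per dose = Dose / Vd = 1410 / 39.2 = 35.97 mg/L
k = ln2 / t½ = 0.693147 / 12.8 = 0.05415 h⁻¹
Fraction remaining after one interval: r = e^(−kτ) = e^(−0.05415 × 10.6) = 0.5633
Before dose 2, 1 dose has been given (aged 1τ).
C_trough = C₀ × r = 35.97 × 0.5633 = 20.26 mg/L

20.3 mg/L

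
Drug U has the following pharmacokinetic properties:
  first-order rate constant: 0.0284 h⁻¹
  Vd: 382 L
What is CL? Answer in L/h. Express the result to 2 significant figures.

CL = k × Vd = 0.0284 × 382 = 10.85 L/h

11 L/h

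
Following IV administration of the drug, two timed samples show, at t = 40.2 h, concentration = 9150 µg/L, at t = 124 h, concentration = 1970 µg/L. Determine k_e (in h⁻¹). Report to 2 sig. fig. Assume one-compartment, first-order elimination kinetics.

k = ln(C₁/C₂) / (t₂ − t₁) = ln(9150/1970) / (124 − 40.2)
  = 1.536 / 83.80 = 0.01833 h⁻¹

0.018 h⁻¹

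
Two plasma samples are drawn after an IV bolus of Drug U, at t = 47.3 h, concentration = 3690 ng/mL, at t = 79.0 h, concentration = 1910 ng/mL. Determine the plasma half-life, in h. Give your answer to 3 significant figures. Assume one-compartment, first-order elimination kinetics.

k = ln(C₁/C₂) / (t₂ − t₁) = ln(3690/1910) / (79.0 − 47.3)
  = 0.6585 / 31.70 = 0.02077 h⁻¹
t½ = ln2 / k = 0.693147 / 0.02077 = 33.37 h

33.4 h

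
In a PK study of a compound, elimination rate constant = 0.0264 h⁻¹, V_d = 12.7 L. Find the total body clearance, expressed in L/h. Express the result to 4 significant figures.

0.3353 L/h

CL = k × Vd = 0.0264 × 12.7 = 0.3353 L/h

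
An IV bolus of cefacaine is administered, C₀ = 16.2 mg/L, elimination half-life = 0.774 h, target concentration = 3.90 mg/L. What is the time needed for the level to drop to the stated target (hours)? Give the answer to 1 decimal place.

k = ln2 / t½ = 0.693147 / 0.774 = 0.8955 h⁻¹
t = ln(C₀ / C) / k = ln(16.20 / 3.90) / 0.8955
  = ln(4.154) / 0.8955 = 1.424 / 0.8955 = 1.590 h

1.6 h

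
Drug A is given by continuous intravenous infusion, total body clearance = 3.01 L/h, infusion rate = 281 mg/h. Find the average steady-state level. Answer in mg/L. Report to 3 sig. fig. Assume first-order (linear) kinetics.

93.4 mg/L

At steady state Css = R₀ / CL = 281 / 3.010 = 93.36 mg/L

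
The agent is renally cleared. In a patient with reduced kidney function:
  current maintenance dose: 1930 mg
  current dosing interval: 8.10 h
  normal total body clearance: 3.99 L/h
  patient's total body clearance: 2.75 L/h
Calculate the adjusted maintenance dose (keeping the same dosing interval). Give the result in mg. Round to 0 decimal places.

1330 mg

To keep the same average steady-state level, dosing rate must scale with clearance.
CL ratio = 2.75 / 3.99 = 0.6892
New dose (same interval) = 1930 × 0.6892 = 1330 mg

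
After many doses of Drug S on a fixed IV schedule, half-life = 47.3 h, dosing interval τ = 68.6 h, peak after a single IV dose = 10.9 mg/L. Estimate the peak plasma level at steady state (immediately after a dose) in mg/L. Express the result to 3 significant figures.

k = ln2 / t½ = 0.693147 / 47.3 = 0.01465 h⁻¹
e^(−kτ) = e^(−0.01465 × 68.6) = 0.3660
Accumulation ratio R = 1 / (1 − e^(−kτ)) = 1 / (1 − 0.3660) = 1.577
Steady-state peak = C₀ × R = 10.9 × 1.577 = 17.19 mg/L

17.2 mg/L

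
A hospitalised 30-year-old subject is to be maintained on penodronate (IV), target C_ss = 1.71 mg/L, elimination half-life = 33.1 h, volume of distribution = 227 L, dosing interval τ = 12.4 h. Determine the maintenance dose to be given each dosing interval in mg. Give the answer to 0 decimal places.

k = ln2 / t½ = 0.693147 / 33.1 = 0.02094 h⁻¹
CL = k × Vd = 0.02094 × 227 = 4.753 L/h
At steady state, Dose/τ = Css × CL.
Dose = Css × CL × τ = 1.71 × 4.753 × 12.4 = 100.8 mg

101 mg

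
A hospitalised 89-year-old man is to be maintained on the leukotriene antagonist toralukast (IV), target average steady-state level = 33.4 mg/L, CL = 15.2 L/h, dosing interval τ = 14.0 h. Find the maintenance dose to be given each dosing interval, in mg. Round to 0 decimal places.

7108 mg

At steady state, Dose/τ = Css × CL.
Dose = Css × CL × τ = 33.4 × 15.20 × 14.0 = 7108 mg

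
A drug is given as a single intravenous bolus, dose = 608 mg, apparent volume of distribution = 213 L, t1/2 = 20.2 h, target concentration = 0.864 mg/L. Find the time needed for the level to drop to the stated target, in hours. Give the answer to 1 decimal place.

34.8 h

C₀ = Dose / Vd = 608.0 / 213 = 2.854 mg/L
k = ln2 / t½ = 0.693147 / 20.2 = 0.03431 h⁻¹
t = ln(C₀ / C) / k = ln(2.854 / 0.864) / 0.03431
  = ln(3.303) / 0.03431 = 1.195 / 0.03431 = 34.83 h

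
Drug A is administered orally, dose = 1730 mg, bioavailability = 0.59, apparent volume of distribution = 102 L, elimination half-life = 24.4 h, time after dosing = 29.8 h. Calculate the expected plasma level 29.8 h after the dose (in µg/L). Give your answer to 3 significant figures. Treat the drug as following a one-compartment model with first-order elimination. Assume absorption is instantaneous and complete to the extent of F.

Amount reaching circulation = F × Dose = 0.59 × 1730 = 1021 mg
C₀ = F·Dose / Vd = 1021 / 102 = 10.01 mg/L
k = ln2 / t½ = 0.693147 / 24.4 = 0.02841 h⁻¹
C = C₀ · e^(−k·t) = 10.01 × e^(−0.02841 × 29.8)
  = 10.01 × 0.4289 = 4.293 mg/L
Convert: 4.293 mg/L × 1000 = 4293 µg/L

4290 µg/L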